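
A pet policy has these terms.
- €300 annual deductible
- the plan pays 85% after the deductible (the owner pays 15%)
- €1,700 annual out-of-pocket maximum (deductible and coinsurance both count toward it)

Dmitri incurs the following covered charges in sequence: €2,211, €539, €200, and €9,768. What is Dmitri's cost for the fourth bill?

Claim 1 — €2,211: €300 to deductible, leaving €1,911; 15% of €1,911 = €286.65. Owner pays €586.65; OOP now €586.65.
Claim 2 — €539: deductible met; 15% of €539 = €80.85. Owner pays €80.85; OOP now €667.50.
Claim 3 — €200: deductible already satisfied, so owner's share is 15% × €200 = €30. Owner pays €30; OOP now €697.50.
Claim 4 — €9,768: deductible already satisfied, so owner's share is 15% × €9,768 = €1,465.20. That would push OOP to €2,162.70, over the €1,700 cap, so owner pays €1,700 − €697.50 = €1,002.50.

€1,002.50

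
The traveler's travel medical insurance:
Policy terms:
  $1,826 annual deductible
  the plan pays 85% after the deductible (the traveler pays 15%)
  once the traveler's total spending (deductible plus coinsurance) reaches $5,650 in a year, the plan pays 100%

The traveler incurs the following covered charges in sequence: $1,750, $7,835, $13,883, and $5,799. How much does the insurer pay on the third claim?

$11,800.55

Claim 1 — $1,750: fully absorbed by the deductible. Cost to traveler: $1,750. OOP to date $1,750. Plan pays $1,750 − $1,750 = $0.
Claim 2 — $7,835: $76 to deductible, leaving $7,759; coinsurance $7,759 × 15% = $1,163.85. Traveler pays $1,239.85; OOP now $2,989.85. Plan pays $7,835 − $1,239.85 = $6,595.15.
Claim 3 — $13,883: deductible already satisfied, so traveler's share is 15% × $13,883 = $2,082.45. Traveler pays $2,082.45; OOP now $5,072.30. Plan pays $13,883 − $2,082.45 = $11,800.55.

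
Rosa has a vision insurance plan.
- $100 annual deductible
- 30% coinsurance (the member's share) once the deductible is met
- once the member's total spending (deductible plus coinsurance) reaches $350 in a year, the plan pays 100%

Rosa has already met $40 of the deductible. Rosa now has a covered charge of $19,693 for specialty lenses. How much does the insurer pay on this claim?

$19,383

Remaining deductible: $100 − $40 = $60.
That leaves $19,693 − $60 = $19,633 for coinsurance.
Coinsurance: $19,633 × 30% = $5,889.90.
Member responsibility before any cap: $60 + $5,889.90 = $5,949.90.
Adding $5,949.90 to the $40 already spent would give $5,989.90, which exceeds the $350 cap; the member pays just $350 − $40 = $310.
The insurer covers the remainder: $19,693 − $310 = $19,383.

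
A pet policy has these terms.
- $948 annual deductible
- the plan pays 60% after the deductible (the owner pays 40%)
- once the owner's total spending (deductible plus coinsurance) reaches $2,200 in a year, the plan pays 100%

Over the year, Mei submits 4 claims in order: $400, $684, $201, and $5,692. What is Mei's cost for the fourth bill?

$1,117.20

Claim 1 — $400: all of it applies to the deductible. Owner pays $400; OOP now $400.
Claim 2 — $684: $548 to deductible, leaving $136; owner's 40% is $54.40. Owner owes $602.40 (running OOP $1,002.40).
Claim 3 — $201: deductible met; 40% of $201 = $80.40. Cost to owner: $80.40. OOP to date $1,082.80.
Claim 4 — $5,692: deductible already satisfied, so owner's share is 40% × $5,692 = $2,276.80. That would push OOP to $3,359.60, over the $2,200 cap, so owner pays $2,200 − $1,082.80 = $1,117.20.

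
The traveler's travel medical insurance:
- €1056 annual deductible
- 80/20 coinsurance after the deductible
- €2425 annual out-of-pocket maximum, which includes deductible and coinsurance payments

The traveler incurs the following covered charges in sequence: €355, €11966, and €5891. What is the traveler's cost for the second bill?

Claim 1 — €355: all of it applies to the deductible. Cost to traveler: €355. OOP to date €355.
Claim 2 — €11966: deductible takes €701, €11265 remains; traveler's 20% is €2253. Claim cost before the cap: €701 + €2253 = €2954. That would push OOP to €3309, over the €2425 cap, so traveler pays €2425 − €355 = €2070.

€2070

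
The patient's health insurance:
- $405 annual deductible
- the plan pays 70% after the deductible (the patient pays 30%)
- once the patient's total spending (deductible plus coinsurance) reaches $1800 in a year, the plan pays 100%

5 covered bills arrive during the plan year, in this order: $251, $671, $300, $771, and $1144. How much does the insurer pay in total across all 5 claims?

#1 ($251): all of it applies to the deductible. Patient owes $251 (running OOP $251). Insurer: $251 − $251 = $0.
#2 ($671): $154 to deductible, leaving $517; 30% of $517 = $155.10. Cost to patient: $309.10. OOP to date $560.10. Plan pays $671 − $309.10 = $361.90.
#3 ($300): deductible already satisfied, so patient's share is 30% × $300 = $90. Patient owes $90 (running OOP $650.10). Insurer: $300 − $90 = $210.
#4 ($771): deductible met; 30% of $771 = $231.30. Patient owes $231.30 (running OOP $881.40). Insurer: $771 − $231.30 = $539.70.
#5 ($1144): deductible met; 30% of $1144 = $343.20. Patient owes $343.20 (running OOP $1224.60). Insurer: $1144 − $343.20 = $800.80.
Insurer total: $0 + $361.90 + $210 + $539.70 + $800.80 = $1912.40.

$1912.40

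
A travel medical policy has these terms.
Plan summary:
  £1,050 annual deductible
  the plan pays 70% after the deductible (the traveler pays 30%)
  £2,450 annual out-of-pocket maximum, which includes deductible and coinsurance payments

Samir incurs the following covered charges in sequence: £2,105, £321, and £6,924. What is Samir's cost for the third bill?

Bill 1, £2,105: £1,050 finishes the deductible; £1,055 goes to coinsurance; traveler's 30% is £316.50. Cost to traveler: £1,366.50. OOP to date £1,366.50.
Bill 2, £321: 30% coinsurance on £321 = £96.30. Cost to traveler: £96.30. OOP to date £1,462.80.
Bill 3, £6,924: 30% coinsurance on £6,924 = £2,077.20. That would push OOP to £3,540, over the £2,450 cap, so traveler pays £2,450 − £1,462.80 = £987.20.

£987.20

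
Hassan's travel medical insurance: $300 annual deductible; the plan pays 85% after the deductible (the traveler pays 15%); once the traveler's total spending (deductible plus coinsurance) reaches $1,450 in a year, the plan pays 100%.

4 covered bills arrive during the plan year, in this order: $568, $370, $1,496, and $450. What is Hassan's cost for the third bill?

Claim 1 ($568): $300 to deductible, leaving $268; traveler's 15% is $40.20. Traveler pays $340.20; OOP now $340.20.
Claim 2 ($370): 15% coinsurance on $370 = $55.50. Traveler pays $55.50; OOP now $395.70.
Claim 3 ($1,496): deductible met; 15% of $1,496 = $224.40. Cost to traveler: $224.40. OOP to date $620.10.

$224.40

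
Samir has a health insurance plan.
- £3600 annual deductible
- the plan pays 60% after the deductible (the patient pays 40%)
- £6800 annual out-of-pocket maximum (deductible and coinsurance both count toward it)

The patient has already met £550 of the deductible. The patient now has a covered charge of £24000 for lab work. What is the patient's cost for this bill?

£6250

£550 of the £3600 deductible is already met, leaving £3050.
After the £3050 deductible portion, £24000 − £3050 = £20950 is subject to coinsurance.
Patient's 40% share of £20950 is £8380.
Patient responsibility before any cap: £3050 + £8380 = £11430.
Adding £11430 to the £550 already spent would give £11980, which exceeds the £6800 cap; the patient pays just £6800 − £550 = £6250.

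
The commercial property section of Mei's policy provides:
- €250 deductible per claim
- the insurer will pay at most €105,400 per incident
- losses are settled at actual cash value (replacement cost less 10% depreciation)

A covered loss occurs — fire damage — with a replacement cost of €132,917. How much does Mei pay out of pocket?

€27,517

Depreciate 10%: the covered value is €132,917 × 0.9 = €119,625.30.
Less the €250 deductible: €119,625.30 − €250 = €119,375.30.
€119,375.30 exceeds the €105,400 limit, so the insurer pays the limit: €105,400.
The business bears the rest of the original loss: €132,917 − €105,400 = €27,517.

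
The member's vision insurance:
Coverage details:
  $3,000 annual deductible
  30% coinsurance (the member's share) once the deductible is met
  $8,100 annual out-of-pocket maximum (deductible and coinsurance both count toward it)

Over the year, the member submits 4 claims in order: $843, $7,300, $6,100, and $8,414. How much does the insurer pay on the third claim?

$4,270

Claim 1 — $843: fully absorbed by the deductible. Member owes $843 (running OOP $843). Plan pays $843 − $843 = $0.
Claim 2 — $7,300: deductible takes $2,157, $5,143 remains; 30% of $5,143 = $1,542.90. Cost to member: $3,699.90. OOP to date $4,542.90. Insurer: $7,300 − $3,699.90 = $3,600.10.
Claim 3 — $6,100: deductible already satisfied, so member's share is 30% × $6,100 = $1,830. Cost to member: $1,830. OOP to date $6,372.90. Insurer: $6,100 − $1,830 = $4,270.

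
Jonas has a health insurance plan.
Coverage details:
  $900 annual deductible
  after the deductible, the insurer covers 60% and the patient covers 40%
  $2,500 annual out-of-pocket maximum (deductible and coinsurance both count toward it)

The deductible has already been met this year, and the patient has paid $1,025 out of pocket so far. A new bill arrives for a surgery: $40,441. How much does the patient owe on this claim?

$1,475

With the deductible met, the entire $40,441 is subject to coinsurance.
Coinsurance: $40,441 × 40% = $16,176.40.
Year-to-date out-of-pocket would reach $1,025 + $16,176.40 = $17,201.40, above the $2,500 maximum, so the patient pays only $2,500 − $1,025 = $1,475.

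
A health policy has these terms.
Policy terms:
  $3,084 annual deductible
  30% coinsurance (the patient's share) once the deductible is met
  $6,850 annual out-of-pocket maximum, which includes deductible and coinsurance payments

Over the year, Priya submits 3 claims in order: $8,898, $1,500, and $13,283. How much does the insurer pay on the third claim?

$11,711.20

Claim 1 — $8,898: $3,084 finishes the deductible; $5,814 goes to coinsurance; 30% of $5,814 = $1,744.20. Patient owes $4,828.20 (running OOP $4,828.20). Plan pays $8,898 − $4,828.20 = $4,069.80.
Claim 2 — $1,500: 30% coinsurance on $1,500 = $450. Cost to patient: $450. OOP to date $5,278.20. Plan pays $1,500 − $450 = $1,050.
Claim 3 — $13,283: deductible met; 30% of $13,283 = $3,984.90. OOP would hit $9,263.10 > $6,850, so the cap limits the patient to $6,850 − $5,278.20 = $1,571.80. Plan pays $13,283 − $1,571.80 = $11,711.20.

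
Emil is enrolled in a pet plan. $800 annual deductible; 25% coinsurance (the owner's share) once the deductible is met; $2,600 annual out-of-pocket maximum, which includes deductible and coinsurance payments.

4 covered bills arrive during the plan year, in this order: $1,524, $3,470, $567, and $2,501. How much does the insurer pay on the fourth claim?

#1 ($1,524): $800 finishes the deductible; $724 goes to coinsurance; 25% of $724 = $181. Owner owes $981 (running OOP $981). Insurer: $1,524 − $981 = $543.
#2 ($3,470): 25% coinsurance on $3,470 = $867.50. Owner pays $867.50; OOP now $1,848.50. Plan pays $3,470 − $867.50 = $2,602.50.
#3 ($567): deductible met; 25% of $567 = $141.75. Owner owes $141.75 (running OOP $1,990.25). Plan pays $567 − $141.75 = $425.25.
#4 ($2,501): deductible met; 25% of $2,501 = $625.25. OOP would hit $2,615.50 > $2,600, so the cap limits the owner to $2,600 − $1,990.25 = $609.75. Insurer: $2,501 − $609.75 = $1,891.25.

$1,891.25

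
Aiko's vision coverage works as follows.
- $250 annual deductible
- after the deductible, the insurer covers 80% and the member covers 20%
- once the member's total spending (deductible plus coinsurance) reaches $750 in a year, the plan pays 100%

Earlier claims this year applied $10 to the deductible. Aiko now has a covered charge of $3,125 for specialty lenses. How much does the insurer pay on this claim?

$2,385

$10 of the $250 deductible is already met, leaving $240.
The remaining $2,885 (= $3,125 − $240) moves to coinsurance.
Coinsurance: $2,885 × 20% = $577.
That puts the member's cost at $240 + $577 = $817 before any cap.
Year-to-date out-of-pocket would reach $10 + $817 = $827, above the $750 maximum, so the member pays only $750 − $10 = $740.
The plan picks up $3,125 − $740 = $2,385.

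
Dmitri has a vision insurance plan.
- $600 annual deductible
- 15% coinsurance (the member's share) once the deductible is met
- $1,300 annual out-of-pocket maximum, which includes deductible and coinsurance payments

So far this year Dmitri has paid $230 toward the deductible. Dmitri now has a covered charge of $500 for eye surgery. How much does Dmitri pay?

$389.50

Remaining deductible: $600 − $230 = $370.
That leaves $500 − $370 = $130 for coinsurance.
Member's 15% share of $130 is $19.50.
So the member owes $370 + $19.50 = $389.50 before any cap.
Total out-of-pocket so far would be $230 + $389.50 = $619.50, below the $1,300 cap — no reduction.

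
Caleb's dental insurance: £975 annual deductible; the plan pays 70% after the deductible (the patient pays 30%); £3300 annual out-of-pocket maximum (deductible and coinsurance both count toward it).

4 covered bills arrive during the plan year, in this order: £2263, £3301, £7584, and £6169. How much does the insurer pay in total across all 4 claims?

£16017

Claim 1 — £2263: deductible takes £975, £1288 remains; coinsurance £1288 × 30% = £386.40. Patient pays £1361.40; OOP now £1361.40. Insurer: £2263 − £1361.40 = £901.60.
Claim 2 — £3301: deductible already satisfied, so patient's share is 30% × £3301 = £990.30. Patient pays £990.30; OOP now £2351.70. Insurer: £3301 − £990.30 = £2310.70.
Claim 3 — £7584: deductible met; 30% of £7584 = £2275.20. Adding that to £2351.70 gives £4626.90, past the £3300 cap; patient pays only £3300 − £2351.70 = £948.30. Plan pays £7584 − £948.30 = £6635.70.
Claim 4 — £6169: deductible already satisfied, so patient's share is 30% × £6169 = £1850.70. Adding that to £3300 gives £5150.70, past the £3300 cap; patient pays only £3300 − £3300 = £0. Plan pays £6169 − £0 = £6169.
Insurer total = bills − patient's total = £19317 − £3300 = £16017.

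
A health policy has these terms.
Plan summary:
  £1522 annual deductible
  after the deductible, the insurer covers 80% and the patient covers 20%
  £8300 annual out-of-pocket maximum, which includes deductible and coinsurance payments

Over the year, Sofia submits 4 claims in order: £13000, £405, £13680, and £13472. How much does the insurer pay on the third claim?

Claim 1 (£13000): £1522 to deductible, leaving £11478; patient's 20% is £2295.60. Patient owes £3817.60 (running OOP £3817.60). Plan pays £13000 − £3817.60 = £9182.40.
Claim 2 (£405): deductible met; 20% of £405 = £81. Cost to patient: £81. OOP to date £3898.60. Plan pays £405 − £81 = £324.
Claim 3 (£13680): deductible already satisfied, so patient's share is 20% × £13680 = £2736. Cost to patient: £2736. OOP to date £6634.60. Insurer: £13680 − £2736 = £10944.

£10944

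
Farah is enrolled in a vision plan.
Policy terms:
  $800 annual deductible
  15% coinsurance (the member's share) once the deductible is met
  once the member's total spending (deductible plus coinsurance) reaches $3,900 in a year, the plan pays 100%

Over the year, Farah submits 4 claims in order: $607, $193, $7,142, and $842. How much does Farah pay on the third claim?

$1,071.30

#1 ($607): fully absorbed by the deductible. Member pays $607; OOP now $607.
#2 ($193): all of it applies to the deductible. Cost to member: $193. OOP to date $800.
#3 ($7,142): 15% coinsurance on $7,142 = $1,071.30. Member pays $1,071.30; OOP now $1,871.30.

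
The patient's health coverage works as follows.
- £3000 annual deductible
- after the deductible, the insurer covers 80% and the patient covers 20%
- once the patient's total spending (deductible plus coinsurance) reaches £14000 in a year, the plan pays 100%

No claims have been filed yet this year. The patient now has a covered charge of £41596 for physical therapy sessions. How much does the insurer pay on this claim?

£30876.80

Deductible not yet touched, so the first £3000 of the bill goes to the deductible.
After the £3000 deductible portion, £41596 − £3000 = £38596 is subject to coinsurance.
Patient's 20% share of £38596 is £7719.20.
Patient responsibility before any cap: £3000 + £7719.20 = £10719.20.
Year-to-date out-of-pocket becomes £0 + £10719.20 = £10719.20, still under the £14000 maximum, so no cap applies.
The insurer covers the remainder: £41596 − £10719.20 = £30876.80.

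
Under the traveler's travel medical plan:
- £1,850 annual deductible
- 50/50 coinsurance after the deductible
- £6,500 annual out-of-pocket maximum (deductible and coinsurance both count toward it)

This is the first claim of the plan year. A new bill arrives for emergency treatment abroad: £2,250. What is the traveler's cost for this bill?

£2,050

The full £1,850 deductible is still open; £1,850 of this bill applies to it.
That leaves £2,250 − £1,850 = £400 for coinsurance.
Traveler's 50% share of £400 is £200.
So the traveler owes £1,850 + £200 = £2,050 before any cap.
Total out-of-pocket so far would be £0 + £2,050 = £2,050, below the £6,500 cap — no reduction.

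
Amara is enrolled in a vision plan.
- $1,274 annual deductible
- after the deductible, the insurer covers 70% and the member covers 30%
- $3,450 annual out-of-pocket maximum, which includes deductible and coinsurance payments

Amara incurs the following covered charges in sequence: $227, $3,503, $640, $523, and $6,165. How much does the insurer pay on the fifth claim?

$5,074.70

Claim 1 ($227): all of it applies to the deductible. Cost to member: $227. OOP to date $227. Insurer: $227 − $227 = $0.
Claim 2 ($3,503): $1,047 to deductible, leaving $2,456; 30% of $2,456 = $736.80. Member owes $1,783.80 (running OOP $2,010.80). Plan pays $3,503 − $1,783.80 = $1,719.20.
Claim 3 ($640): deductible met; 30% of $640 = $192. Cost to member: $192. OOP to date $2,202.80. Plan pays $640 − $192 = $448.
Claim 4 ($523): deductible met; 30% of $523 = $156.90. Member owes $156.90 (running OOP $2,359.70). Insurer: $523 − $156.90 = $366.10.
Claim 5 ($6,165): deductible met; 30% of $6,165 = $1,849.50. That would push OOP to $4,209.20, over the $3,450 cap, so member pays $3,450 − $2,359.70 = $1,090.30. Plan pays $6,165 − $1,090.30 = $5,074.70.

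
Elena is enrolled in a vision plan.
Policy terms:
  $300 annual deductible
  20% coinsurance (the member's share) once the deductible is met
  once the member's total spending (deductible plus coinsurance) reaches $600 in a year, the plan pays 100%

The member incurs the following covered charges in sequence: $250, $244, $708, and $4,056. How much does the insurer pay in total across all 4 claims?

$4,658

Claim 1 — $250: all of it applies to the deductible. Cost to member: $250. OOP to date $250. Insurer: $250 − $250 = $0.
Claim 2 — $244: deductible takes $50, $194 remains; 20% of $194 = $38.80. Member owes $88.80 (running OOP $338.80). Insurer: $244 − $88.80 = $155.20.
Claim 3 — $708: deductible already satisfied, so member's share is 20% × $708 = $141.60. Member pays $141.60; OOP now $480.40. Plan pays $708 − $141.60 = $566.40.
Claim 4 — $4,056: deductible already satisfied, so member's share is 20% × $4,056 = $811.20. That would push OOP to $1,291.60, over the $600 cap, so member pays $600 − $480.40 = $119.60. Plan pays $4,056 − $119.60 = $3,936.40.
Insurer total = bills − member's total = $5,258 − $600 = $4,658.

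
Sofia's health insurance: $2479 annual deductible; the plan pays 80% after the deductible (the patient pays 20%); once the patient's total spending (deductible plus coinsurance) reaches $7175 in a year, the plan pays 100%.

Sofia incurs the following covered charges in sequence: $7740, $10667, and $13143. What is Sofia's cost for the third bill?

Claim 1 ($7740): deductible takes $2479, $5261 remains; patient's 20% is $1052.20. Patient pays $3531.20; OOP now $3531.20.
Claim 2 ($10667): deductible already satisfied, so patient's share is 20% × $10667 = $2133.40. Patient pays $2133.40; OOP now $5664.60.
Claim 3 ($13143): deductible already satisfied, so patient's share is 20% × $13143 = $2628.60. OOP would hit $8293.20 > $7175, so the cap limits the patient to $7175 − $5664.60 = $1510.40.

$1510.40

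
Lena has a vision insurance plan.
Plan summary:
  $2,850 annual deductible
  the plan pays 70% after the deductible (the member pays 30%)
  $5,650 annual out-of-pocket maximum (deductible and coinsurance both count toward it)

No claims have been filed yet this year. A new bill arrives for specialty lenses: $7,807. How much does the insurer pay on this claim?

$3,469.90

Deductible not yet touched, so the first $2,850 of the bill goes to the deductible.
After the $2,850 deductible portion, $7,807 − $2,850 = $4,957 is subject to coinsurance.
Coinsurance: $4,957 × 30% = $1,487.10.
That puts the member's cost at $2,850 + $1,487.10 = $4,337.10 before any cap.
Year-to-date out-of-pocket becomes $0 + $4,337.10 = $4,337.10, still under the $5,650 maximum, so no cap applies.
The insurer covers the remainder: $7,807 − $4,337.10 = $3,469.90.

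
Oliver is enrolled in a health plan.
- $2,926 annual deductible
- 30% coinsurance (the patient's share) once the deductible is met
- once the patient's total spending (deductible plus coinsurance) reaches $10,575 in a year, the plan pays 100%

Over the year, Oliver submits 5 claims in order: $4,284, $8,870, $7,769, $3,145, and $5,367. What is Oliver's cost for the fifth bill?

Bill 1, $4,284: $2,926 to deductible, leaving $1,358; patient's 30% is $407.40. Cost to patient: $3,333.40. OOP to date $3,333.40.
Bill 2, $8,870: deductible already satisfied, so patient's share is 30% × $8,870 = $2,661. Patient owes $2,661 (running OOP $5,994.40).
Bill 3, $7,769: deductible met; 30% of $7,769 = $2,330.70. Cost to patient: $2,330.70. OOP to date $8,325.10.
Bill 4, $3,145: 30% coinsurance on $3,145 = $943.50. Patient owes $943.50 (running OOP $9,268.60).
Bill 5, $5,367: deductible already satisfied, so patient's share is 30% × $5,367 = $1,610.10. That would push OOP to $10,878.70, over the $10,575 cap, so patient pays $10,575 − $9,268.60 = $1,306.40.

$1,306.40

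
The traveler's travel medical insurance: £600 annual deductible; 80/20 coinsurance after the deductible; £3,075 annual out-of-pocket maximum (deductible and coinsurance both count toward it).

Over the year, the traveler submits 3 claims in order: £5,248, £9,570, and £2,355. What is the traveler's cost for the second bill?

£1,545.40

Bill 1, £5,248: deductible takes £600, £4,648 remains; coinsurance £4,648 × 20% = £929.60. Traveler owes £1,529.60 (running OOP £1,529.60).
Bill 2, £9,570: 20% coinsurance on £9,570 = £1,914. OOP would hit £3,443.60 > £3,075, so the cap limits the traveler to £3,075 − £1,529.60 = £1,545.40.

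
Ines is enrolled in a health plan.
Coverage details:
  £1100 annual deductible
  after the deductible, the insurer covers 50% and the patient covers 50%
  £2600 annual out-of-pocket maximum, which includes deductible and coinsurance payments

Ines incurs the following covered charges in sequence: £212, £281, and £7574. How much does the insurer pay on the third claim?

£5467

Claim 1 — £212: all of it applies to the deductible. Cost to patient: £212. OOP to date £212. Plan pays £212 − £212 = £0.
Claim 2 — £281: entire amount goes to the deductible. Cost to patient: £281. OOP to date £493. Plan pays £281 − £281 = £0.
Claim 3 — £7574: deductible takes £607, £6967 remains; coinsurance £6967 × 50% = £3483.50. Together that's £607 + £3483.50 = £4090.50. That would push OOP to £4583.50, over the £2600 cap, so patient pays £2600 − £493 = £2107. Plan pays £7574 − £2107 = £5467.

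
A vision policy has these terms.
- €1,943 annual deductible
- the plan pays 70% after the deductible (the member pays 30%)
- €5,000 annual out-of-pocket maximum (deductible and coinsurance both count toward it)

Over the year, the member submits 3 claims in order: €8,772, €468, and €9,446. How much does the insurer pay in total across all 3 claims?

€13,686

Claim 1 — €8,772: €1,943 finishes the deductible; €6,829 goes to coinsurance; member's 30% is €2,048.70. Member owes €3,991.70 (running OOP €3,991.70). Plan pays €8,772 − €3,991.70 = €4,780.30.
Claim 2 — €468: 30% coinsurance on €468 = €140.40. Member pays €140.40; OOP now €4,132.10. Plan pays €468 − €140.40 = €327.60.
Claim 3 — €9,446: deductible met; 30% of €9,446 = €2,833.80. OOP would hit €6,965.90 > €5,000, so the cap limits the member to €5,000 − €4,132.10 = €867.90. Insurer: €9,446 − €867.90 = €8,578.10.
Insurer total: €4,780.30 + €327.60 + €8,578.10 = €13,686.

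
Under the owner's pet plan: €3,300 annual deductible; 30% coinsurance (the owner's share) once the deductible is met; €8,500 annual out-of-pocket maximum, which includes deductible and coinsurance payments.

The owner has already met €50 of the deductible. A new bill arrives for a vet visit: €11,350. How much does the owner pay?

€5,680

Deductible still to meet: €3,300 − €50 = €3,250.
The remaining €8,100 (= €11,350 − €3,250) moves to coinsurance.
Owner's 30% share of €8,100 is €2,430.
So the owner owes €3,250 + €2,430 = €5,680 before any cap.
Total out-of-pocket so far would be €50 + €5,680 = €5,730, below the €8,500 cap — no reduction.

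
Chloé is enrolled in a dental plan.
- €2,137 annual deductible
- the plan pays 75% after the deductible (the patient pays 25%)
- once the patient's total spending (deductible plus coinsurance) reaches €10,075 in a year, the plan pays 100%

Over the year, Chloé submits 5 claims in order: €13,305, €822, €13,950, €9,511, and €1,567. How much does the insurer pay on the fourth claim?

€8,058

Claim 1 — €13,305: €2,137 to deductible, leaving €11,168; patient's 25% is €2,792. Patient owes €4,929 (running OOP €4,929). Plan pays €13,305 − €4,929 = €8,376.
Claim 2 — €822: deductible already satisfied, so patient's share is 25% × €822 = €205.50. Patient pays €205.50; OOP now €5,134.50. Plan pays €822 − €205.50 = €616.50.
Claim 3 — €13,950: deductible met; 25% of €13,950 = €3,487.50. Cost to patient: €3,487.50. OOP to date €8,622. Insurer: €13,950 − €3,487.50 = €10,462.50.
Claim 4 — €9,511: 25% coinsurance on €9,511 = €2,377.75. OOP would hit €10,999.75 > €10,075, so the cap limits the patient to €10,075 − €8,622 = €1,453. Plan pays €9,511 − €1,453 = €8,058.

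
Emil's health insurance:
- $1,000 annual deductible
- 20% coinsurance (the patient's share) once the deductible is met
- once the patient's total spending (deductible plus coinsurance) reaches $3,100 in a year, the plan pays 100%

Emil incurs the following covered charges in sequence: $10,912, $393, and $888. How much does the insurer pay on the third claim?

Claim 1 ($10,912): $1,000 to deductible, leaving $9,912; coinsurance $9,912 × 20% = $1,982.40. Patient owes $2,982.40 (running OOP $2,982.40). Insurer: $10,912 − $2,982.40 = $7,929.60.
Claim 2 ($393): deductible met; 20% of $393 = $78.60. Cost to patient: $78.60. OOP to date $3,061. Insurer: $393 − $78.60 = $314.40.
Claim 3 ($888): 20% coinsurance on $888 = $177.60. Adding that to $3,061 gives $3,238.60, past the $3,100 cap; patient pays only $3,100 − $3,061 = $39. Plan pays $888 − $39 = $849.

$849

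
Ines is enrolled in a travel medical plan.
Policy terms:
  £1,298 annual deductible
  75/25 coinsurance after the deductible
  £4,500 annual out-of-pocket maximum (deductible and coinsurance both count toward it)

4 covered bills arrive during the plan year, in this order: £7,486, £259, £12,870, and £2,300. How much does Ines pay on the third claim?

£1,590.25

Claim 1 — £7,486: £1,298 finishes the deductible; £6,188 goes to coinsurance; coinsurance £6,188 × 25% = £1,547. Cost to traveler: £2,845. OOP to date £2,845.
Claim 2 — £259: deductible already satisfied, so traveler's share is 25% × £259 = £64.75. Cost to traveler: £64.75. OOP to date £2,909.75.
Claim 3 — £12,870: 25% coinsurance on £12,870 = £3,217.50. OOP would hit £6,127.25 > £4,500, so the cap limits the traveler to £4,500 − £2,909.75 = £1,590.25.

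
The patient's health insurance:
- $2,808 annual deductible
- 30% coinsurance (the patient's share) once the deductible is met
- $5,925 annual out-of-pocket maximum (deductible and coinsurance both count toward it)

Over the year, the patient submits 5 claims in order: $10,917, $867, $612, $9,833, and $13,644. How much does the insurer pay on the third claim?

Bill 1, $10,917: deductible takes $2,808, $8,109 remains; coinsurance $8,109 × 30% = $2,432.70. Cost to patient: $5,240.70. OOP to date $5,240.70. Plan pays $10,917 − $5,240.70 = $5,676.30.
Bill 2, $867: deductible met; 30% of $867 = $260.10. Cost to patient: $260.10. OOP to date $5,500.80. Insurer: $867 − $260.10 = $606.90.
Bill 3, $612: deductible already satisfied, so patient's share is 30% × $612 = $183.60. Patient owes $183.60 (running OOP $5,684.40). Insurer: $612 − $183.60 = $428.40.

$428.40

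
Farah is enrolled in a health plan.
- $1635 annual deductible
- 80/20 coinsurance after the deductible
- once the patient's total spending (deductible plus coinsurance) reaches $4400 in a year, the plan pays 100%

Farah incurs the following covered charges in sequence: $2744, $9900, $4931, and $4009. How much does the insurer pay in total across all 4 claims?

$17184

Claim 1 — $2744: $1635 finishes the deductible; $1109 goes to coinsurance; 20% of $1109 = $221.80. Patient pays $1856.80; OOP now $1856.80. Plan pays $2744 − $1856.80 = $887.20.
Claim 2 — $9900: deductible met; 20% of $9900 = $1980. Patient pays $1980; OOP now $3836.80. Plan pays $9900 − $1980 = $7920.
Claim 3 — $4931: deductible already satisfied, so patient's share is 20% × $4931 = $986.20. Adding that to $3836.80 gives $4823, past the $4400 cap; patient pays only $4400 − $3836.80 = $563.20. Insurer: $4931 − $563.20 = $4367.80.
Claim 4 — $4009: deductible met; 20% of $4009 = $801.80. Adding that to $4400 gives $5201.80, past the $4400 cap; patient pays only $4400 − $4400 = $0. Plan pays $4009 − $0 = $4009.
Insurer total: $887.20 + $7920 + $4367.80 + $4009 = $17184.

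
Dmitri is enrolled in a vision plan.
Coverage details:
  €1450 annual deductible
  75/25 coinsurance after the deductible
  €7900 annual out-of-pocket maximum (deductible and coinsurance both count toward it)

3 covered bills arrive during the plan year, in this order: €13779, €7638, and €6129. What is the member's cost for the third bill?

Claim 1 — €13779: deductible takes €1450, €12329 remains; member's 25% is €3082.25. Cost to member: €4532.25. OOP to date €4532.25.
Claim 2 — €7638: deductible already satisfied, so member's share is 25% × €7638 = €1909.50. Member owes €1909.50 (running OOP €6441.75).
Claim 3 — €6129: deductible already satisfied, so member's share is 25% × €6129 = €1532.25. That would push OOP to €7974, over the €7900 cap, so member pays €7900 − €6441.75 = €1458.25.

€1458.25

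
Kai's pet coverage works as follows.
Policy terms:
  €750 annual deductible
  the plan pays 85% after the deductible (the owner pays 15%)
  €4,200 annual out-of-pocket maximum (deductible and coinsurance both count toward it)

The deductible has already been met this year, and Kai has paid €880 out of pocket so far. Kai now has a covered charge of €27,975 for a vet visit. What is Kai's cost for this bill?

€3,320

With the deductible met, the entire €27,975 is subject to coinsurance.
Owner's 15% share of €27,975 is €4,196.25.
Year-to-date out-of-pocket would reach €880 + €4,196.25 = €5,076.25, above the €4,200 maximum, so the owner pays only €4,200 − €880 = €3,320.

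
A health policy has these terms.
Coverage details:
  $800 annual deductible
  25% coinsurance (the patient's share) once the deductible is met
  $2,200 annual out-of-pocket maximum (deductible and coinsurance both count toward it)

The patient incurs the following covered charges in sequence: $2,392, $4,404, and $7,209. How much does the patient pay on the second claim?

$1,002

Claim 1 — $2,392: $800 finishes the deductible; $1,592 goes to coinsurance; patient's 25% is $398. Patient owes $1,198 (running OOP $1,198).
Claim 2 — $4,404: deductible met; 25% of $4,404 = $1,101. OOP would hit $2,299 > $2,200, so the cap limits the patient to $2,200 − $1,198 = $1,002.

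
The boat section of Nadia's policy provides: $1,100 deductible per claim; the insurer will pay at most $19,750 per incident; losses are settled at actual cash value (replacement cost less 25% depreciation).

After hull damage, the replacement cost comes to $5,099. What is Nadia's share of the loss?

$2,374.75

Actual cash value after 25% depreciation: $5,099 × 75% = $3,824.25.
Subtract the deductible: $3,824.25 − $1,100 = $2,724.25.
That's under the $19,750 cap, so the insurer reimburses the full $2,724.25.
Owner's share is the uncovered remainder: $5,099 − $2,724.25 = $2,374.75.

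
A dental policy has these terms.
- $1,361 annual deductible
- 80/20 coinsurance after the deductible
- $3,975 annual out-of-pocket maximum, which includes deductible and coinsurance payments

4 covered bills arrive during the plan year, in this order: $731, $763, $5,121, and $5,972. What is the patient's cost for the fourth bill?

Claim 1 ($731): entire amount goes to the deductible. Cost to patient: $731. OOP to date $731.
Claim 2 ($763): $630 finishes the deductible; $133 goes to coinsurance; patient's 20% is $26.60. Patient pays $656.60; OOP now $1,387.60.
Claim 3 ($5,121): 20% coinsurance on $5,121 = $1,024.20. Cost to patient: $1,024.20. OOP to date $2,411.80.
Claim 4 ($5,972): 20% coinsurance on $5,972 = $1,194.40. Patient owes $1,194.40 (running OOP $3,606.20).

$1,194.40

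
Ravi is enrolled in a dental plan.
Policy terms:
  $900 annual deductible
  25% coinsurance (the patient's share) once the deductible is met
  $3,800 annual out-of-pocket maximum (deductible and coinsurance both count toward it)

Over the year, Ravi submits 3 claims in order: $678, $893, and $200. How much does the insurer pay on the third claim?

$150

Claim 1 ($678): fully absorbed by the deductible. Cost to patient: $678. OOP to date $678. Insurer: $678 − $678 = $0.
Claim 2 ($893): $222 finishes the deductible; $671 goes to coinsurance; patient's 25% is $167.75. Cost to patient: $389.75. OOP to date $1,067.75. Insurer: $893 − $389.75 = $503.25.
Claim 3 ($200): deductible already satisfied, so patient's share is 25% × $200 = $50. Cost to patient: $50. OOP to date $1,117.75. Plan pays $200 − $50 = $150.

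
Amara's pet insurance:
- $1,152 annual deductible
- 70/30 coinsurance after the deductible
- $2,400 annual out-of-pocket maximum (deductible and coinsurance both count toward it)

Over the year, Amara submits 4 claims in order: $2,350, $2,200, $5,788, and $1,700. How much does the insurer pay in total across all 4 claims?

$9,638

Claim 1 ($2,350): deductible takes $1,152, $1,198 remains; 30% of $1,198 = $359.40. Cost to owner: $1,511.40. OOP to date $1,511.40. Insurer: $2,350 − $1,511.40 = $838.60.
Claim 2 ($2,200): 30% coinsurance on $2,200 = $660. Owner owes $660 (running OOP $2,171.40). Plan pays $2,200 − $660 = $1,540.
Claim 3 ($5,788): deductible already satisfied, so owner's share is 30% × $5,788 = $1,736.40. Adding that to $2,171.40 gives $3,907.80, past the $2,400 cap; owner pays only $2,400 − $2,171.40 = $228.60. Plan pays $5,788 − $228.60 = $5,559.40.
Claim 4 ($1,700): deductible met; 30% of $1,700 = $510. OOP would hit $2,910 > $2,400, so the cap limits the owner to $2,400 − $2,400 = $0. Plan pays $1,700 − $0 = $1,700.
Insurer total: $838.60 + $1,540 + $5,559.40 + $1,700 = $9,638.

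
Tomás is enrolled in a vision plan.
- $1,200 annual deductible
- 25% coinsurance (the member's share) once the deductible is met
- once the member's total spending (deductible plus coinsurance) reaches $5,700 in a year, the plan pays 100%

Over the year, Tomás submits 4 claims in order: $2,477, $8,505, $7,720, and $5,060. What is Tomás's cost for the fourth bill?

$124.50

Claim 1 ($2,477): $1,200 to deductible, leaving $1,277; member's 25% is $319.25. Member owes $1,519.25 (running OOP $1,519.25).
Claim 2 ($8,505): 25% coinsurance on $8,505 = $2,126.25. Cost to member: $2,126.25. OOP to date $3,645.50.
Claim 3 ($7,720): deductible met; 25% of $7,720 = $1,930. Member pays $1,930; OOP now $5,575.50.
Claim 4 ($5,060): 25% coinsurance on $5,060 = $1,265. OOP would hit $6,840.50 > $5,700, so the cap limits the member to $5,700 − $5,575.50 = $124.50.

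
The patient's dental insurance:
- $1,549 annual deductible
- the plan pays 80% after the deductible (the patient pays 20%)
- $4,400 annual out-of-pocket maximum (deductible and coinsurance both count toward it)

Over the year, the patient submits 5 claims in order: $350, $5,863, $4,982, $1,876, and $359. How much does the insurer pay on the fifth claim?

$287.20

Claim 1 — $350: all of it applies to the deductible. Cost to patient: $350. OOP to date $350. Plan pays $350 − $350 = $0.
Claim 2 — $5,863: deductible takes $1,199, $4,664 remains; 20% of $4,664 = $932.80. Cost to patient: $2,131.80. OOP to date $2,481.80. Insurer: $5,863 − $2,131.80 = $3,731.20.
Claim 3 — $4,982: deductible already satisfied, so patient's share is 20% × $4,982 = $996.40. Cost to patient: $996.40. OOP to date $3,478.20. Insurer: $4,982 − $996.40 = $3,985.60.
Claim 4 — $1,876: deductible already satisfied, so patient's share is 20% × $1,876 = $375.20. Cost to patient: $375.20. OOP to date $3,853.40. Plan pays $1,876 − $375.20 = $1,500.80.
Claim 5 — $359: deductible already satisfied, so patient's share is 20% × $359 = $71.80. Patient owes $71.80 (running OOP $3,925.20). Plan pays $359 − $71.80 = $287.20.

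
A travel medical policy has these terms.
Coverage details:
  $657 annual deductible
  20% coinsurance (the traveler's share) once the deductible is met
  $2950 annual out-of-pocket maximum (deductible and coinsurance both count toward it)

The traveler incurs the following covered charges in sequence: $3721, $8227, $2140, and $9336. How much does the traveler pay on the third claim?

Bill 1, $3721: deductible takes $657, $3064 remains; traveler's 20% is $612.80. Traveler pays $1269.80; OOP now $1269.80.
Bill 2, $8227: deductible already satisfied, so traveler's share is 20% × $8227 = $1645.40. Traveler owes $1645.40 (running OOP $2915.20).
Bill 3, $2140: deductible already satisfied, so traveler's share is 20% × $2140 = $428. OOP would hit $3343.20 > $2950, so the cap limits the traveler to $2950 − $2915.20 = $34.80.

$34.80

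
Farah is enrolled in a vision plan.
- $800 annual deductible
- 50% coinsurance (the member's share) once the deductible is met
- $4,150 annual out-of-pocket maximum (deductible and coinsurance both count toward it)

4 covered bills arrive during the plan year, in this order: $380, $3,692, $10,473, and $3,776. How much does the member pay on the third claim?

$1,714

Bill 1, $380: fully absorbed by the deductible. Cost to member: $380. OOP to date $380.
Bill 2, $3,692: $420 finishes the deductible; $3,272 goes to coinsurance; member's 50% is $1,636. Member owes $2,056 (running OOP $2,436).
Bill 3, $10,473: deductible met; 50% of $10,473 = $5,236.50. Adding that to $2,436 gives $7,672.50, past the $4,150 cap; member pays only $4,150 − $2,436 = $1,714.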